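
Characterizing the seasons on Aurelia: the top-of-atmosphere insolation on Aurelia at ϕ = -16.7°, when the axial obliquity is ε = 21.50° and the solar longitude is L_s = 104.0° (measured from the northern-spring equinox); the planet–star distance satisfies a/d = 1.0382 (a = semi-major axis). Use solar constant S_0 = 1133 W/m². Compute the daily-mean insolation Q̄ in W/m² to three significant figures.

Q̄ ≈ 288 W/m²

Solar declination: sin δ = sin ε · sin L_s = sin 21.50° × sin 104.0° = 0.35561, so δ = +20.831°.
cos h₀ = −tan(-16.7°) tan(+20.831°) = 0.1142, h₀ = 1.4564 rad.
Bracket: h₀ sin ϕ sin δ + cos ϕ cos δ sin h₀ = 1.4564×-0.28736×0.35561 + 0.95782×0.93463×0.99346 = -0.148827 + 0.889353 = 0.740526.
Inverse-square distance factor (a/d)² = 1.0382² = 1.077859.
Q̄ = (S_0/π) × 1.077859 × [bracket] = (1133/π) × 1.077859 × 0.740526 = 287.9 W/m².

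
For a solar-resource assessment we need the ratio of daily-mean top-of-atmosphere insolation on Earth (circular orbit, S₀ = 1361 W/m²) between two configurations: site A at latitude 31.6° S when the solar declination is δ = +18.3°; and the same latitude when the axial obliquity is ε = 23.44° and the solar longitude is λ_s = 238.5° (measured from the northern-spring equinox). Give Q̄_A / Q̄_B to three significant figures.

— Configuration A (φ=-31.6°):
cos H₀ = −tan(-31.6°) tan(+18.300°) = 0.2035, H₀ = 1.3659 rad.
Bracket: H₀ sin φ sin δ + cos φ cos δ sin H₀ = 1.3659×-0.52399×0.31399 + 0.85173×0.94943×0.97908 = -0.224728 + 0.791741 = 0.567013.
Q̄ = (S₀/π) × [bracket] = (1361/π) × 0.567013 = 245.64 W/m².
— Configuration B (φ=-31.6°):
Solar declination: sin δ = sin ε · sin λ_s = sin 23.44° × sin 238.5° = -0.33917, so δ = -19.826°.
cos H₀ = −tan(-31.6°) tan(-19.826°) = -0.2218, H₀ = 1.7945 rad.
Bracket: H₀ sin φ sin δ + cos φ cos δ sin H₀ = 1.7945×-0.52399×-0.33917 + 0.85173×0.94072×0.97509 = 0.318922 + 0.781281 = 1.100203.
Q̄ = (S₀/π) × [bracket] = (1361/π) × 1.100203 = 476.63 W/m².
Ratio Q̄_A / Q̄_B = 245.64 / 476.63 = 0.5154.

Q̄_A / Q̄_B ≈ 0.515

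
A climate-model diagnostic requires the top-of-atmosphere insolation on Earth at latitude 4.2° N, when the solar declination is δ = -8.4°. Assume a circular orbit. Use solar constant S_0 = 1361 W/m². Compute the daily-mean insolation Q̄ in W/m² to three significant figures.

Q̄ ≈ 420 W/m²

cos h₀ = −tan(+4.2°) tan(-8.400°) = 0.0108, h₀ = 1.5600 rad.
Bracket: h₀ sin ϕ sin δ + cos ϕ cos δ sin h₀ = 1.5600×0.07324×-0.14608 + 0.99731×0.98927×0.99994 = -0.016690 + 0.986550 = 0.969860.
Q̄ = (S_0/π) × [bracket] = (1361/π) × 0.969860 = 420.2 W/m².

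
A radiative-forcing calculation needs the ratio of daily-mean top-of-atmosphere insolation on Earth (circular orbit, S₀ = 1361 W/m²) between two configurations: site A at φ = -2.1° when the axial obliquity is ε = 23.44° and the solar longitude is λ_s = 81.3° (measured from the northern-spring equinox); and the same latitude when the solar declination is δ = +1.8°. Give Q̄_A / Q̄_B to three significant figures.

Q̄_A / Q̄_B ≈ 0.899

— Configuration A (φ=-2.1°):
Solar declination: sin δ = sin ε · sin λ_s = sin 23.44° × sin 81.3° = 0.39321, so δ = +23.154°.
cos H₀ = −tan(-2.1°) tan(+23.154°) = 0.0157, H₀ = 1.5551 rad.
Bracket: H₀ sin φ sin δ + cos φ cos δ sin H₀ = 1.5551×-0.03664×0.39321 + 0.99933×0.91945×0.99988 = -0.022405 + 0.918724 = 0.896319.
Q̄ = (S₀/π) × [bracket] = (1361/π) × 0.896319 = 388.30 W/m².
— Configuration B (φ=-2.1°):
cos H₀ = −tan(-2.1°) tan(+1.800°) = 0.0012, H₀ = 1.5696 rad.
Bracket: H₀ sin φ sin δ + cos φ cos δ sin H₀ = 1.5696×-0.03664×0.03141 + 0.99933×0.99951×1.00000 = -0.001806 + 0.998840 = 0.997034.
Q̄ = (S₀/π) × [bracket] = (1361/π) × 0.997034 = 431.93 W/m².
Ratio Q̄_A / Q̄_B = 388.30 / 431.93 = 0.8990.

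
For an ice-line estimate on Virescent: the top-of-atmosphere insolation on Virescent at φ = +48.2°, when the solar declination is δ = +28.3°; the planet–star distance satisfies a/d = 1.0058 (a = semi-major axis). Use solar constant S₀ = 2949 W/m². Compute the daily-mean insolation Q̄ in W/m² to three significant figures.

cos H₀ = −tan(+48.2°) tan(+28.300°) = -0.6022, H₀ = 2.2171 rad.
Bracket: H₀ sin φ sin δ + cos φ cos δ sin H₀ = 2.2171×0.74548×0.47409 + 0.66653×0.88048×0.79833 = 0.783578 + 0.468513 = 1.252091.
Inverse-square distance factor (a/d)² = 1.0058² = 1.011634.
Q̄ = (S₀/π) × 1.011634 × [bracket] = (2949/π) × 1.011634 × 1.252091 = 1189 W/m².

Q̄ ≈ 1.19e+03 W/m²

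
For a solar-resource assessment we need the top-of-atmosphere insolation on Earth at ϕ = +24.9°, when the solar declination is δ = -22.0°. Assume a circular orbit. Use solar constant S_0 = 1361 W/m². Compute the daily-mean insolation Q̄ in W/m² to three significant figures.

cos h₀ = −tan(+24.9°) tan(-22.000°) = 0.1875, h₀ = 1.3821 rad.
Bracket: h₀ sin ϕ sin δ + cos ϕ cos δ sin h₀ = 1.3821×0.42104×-0.37461 + 0.90704×0.92718×0.98226 = -0.217993 + 0.826070 = 0.608077.
Q̄ = (S_0/π) × [bracket] = (1361/π) × 0.608077 = 263.4 W/m².

Q̄ ≈ 263 W/m²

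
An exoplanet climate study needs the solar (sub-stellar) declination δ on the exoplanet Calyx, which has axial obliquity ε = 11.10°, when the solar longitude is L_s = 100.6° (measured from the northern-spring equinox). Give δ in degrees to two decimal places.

δ = +10.91°

sin δ = sin ε · sin L_s = sin 11.10° × sin 100.6° = 0.189237.
δ = arcsin(0.189237) = +10.91°.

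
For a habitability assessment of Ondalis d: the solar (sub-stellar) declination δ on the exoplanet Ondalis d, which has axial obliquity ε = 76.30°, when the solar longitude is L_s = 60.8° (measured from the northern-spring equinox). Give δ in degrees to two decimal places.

δ = +58.00°

sin δ = sin ε · sin L_s = sin 76.30° × sin 60.8° = 0.848087.
δ = arcsin(0.848087) = +58.00°.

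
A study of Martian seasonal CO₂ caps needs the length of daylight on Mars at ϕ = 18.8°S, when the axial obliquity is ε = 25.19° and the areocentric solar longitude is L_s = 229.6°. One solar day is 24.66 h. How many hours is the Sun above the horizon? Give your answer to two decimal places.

13.25 h

sin δ = sin 25.19° × sin 229.6° = -0.32413, so δ = -18.913°.
cos h₀ = −tan ϕ · tan δ = −tan(-18.8°) × tan(-18.913°) = -0.1166, so h₀ = 1.6877 rad = 96.70°.
Daylight = 2h₀/(2π) × 24.66 h = (1.6877/π) × 24.66 = 13.25 h.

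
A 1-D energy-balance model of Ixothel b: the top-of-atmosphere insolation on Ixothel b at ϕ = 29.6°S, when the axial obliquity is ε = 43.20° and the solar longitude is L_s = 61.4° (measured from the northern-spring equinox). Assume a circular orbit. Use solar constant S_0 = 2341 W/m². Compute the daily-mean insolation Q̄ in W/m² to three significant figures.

Q̄ ≈ 218 W/m²

Solar declination: sin δ = sin ε · sin L_s = sin 43.20° × sin 61.4° = 0.60102, so δ = +36.943°.
cos h₀ = −tan(-29.6°) tan(+36.943°) = 0.4272, h₀ = 1.1294 rad.
Bracket: h₀ sin ϕ sin δ + cos ϕ cos δ sin h₀ = 1.1294×-0.49394×0.60102 + 0.86949×0.79923×0.90416 = -0.335283 + 0.628321 = 0.293038.
Q̄ = (S_0/π) × [bracket] = (2341/π) × 0.293038 = 218.4 W/m².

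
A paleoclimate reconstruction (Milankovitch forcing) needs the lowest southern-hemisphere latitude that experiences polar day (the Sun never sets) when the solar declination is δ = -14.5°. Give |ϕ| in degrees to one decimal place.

Polar day requires cos h₀ = −tan ϕ tan δ ≤ −1, i.e. tan ϕ tan δ ≥ 1.
The boundary is |tan ϕ| · |tan δ| = 1, so |ϕ| = 90° − |δ| = 90° − 14.5° = 75.5° in the southern hemisphere.

|ϕ| = 75.5°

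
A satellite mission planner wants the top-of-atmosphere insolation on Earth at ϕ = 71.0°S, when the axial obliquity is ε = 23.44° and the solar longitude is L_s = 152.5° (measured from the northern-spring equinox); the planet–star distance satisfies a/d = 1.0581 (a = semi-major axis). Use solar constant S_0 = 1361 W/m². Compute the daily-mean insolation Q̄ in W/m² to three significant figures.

Q̄ ≈ 46.4 W/m²

Solar declination: sin δ = sin ε · sin L_s = sin 23.44° × sin 152.5° = 0.18368, so δ = +10.584°.
cos h₀ = −tan(-71.0°) tan(+10.584°) = 0.5427, h₀ = 0.9972 rad.
Bracket: h₀ sin ϕ sin δ + cos ϕ cos δ sin h₀ = 0.9972×-0.94552×0.18368 + 0.32557×0.98299×0.83994 = -0.173187 + 0.268808 = 0.095621.
Inverse-square distance factor (a/d)² = 1.0581² = 1.119576.
Q̄ = (S_0/π) × 1.119576 × [bracket] = (1361/π) × 1.119576 × 0.095621 = 46.38 W/m².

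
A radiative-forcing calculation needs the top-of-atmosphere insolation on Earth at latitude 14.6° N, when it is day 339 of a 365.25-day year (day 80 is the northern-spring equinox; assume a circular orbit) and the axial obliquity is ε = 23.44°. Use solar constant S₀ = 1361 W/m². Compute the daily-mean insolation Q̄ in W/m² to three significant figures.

Q̄ ≈ 323 W/m²

Solar longitude: λ_s = 360° × (339 − 80)/365.25 = 255.277°.
sin δ = sin 23.44° × sin 255.277° = -0.38473, so δ = -22.627°.
cos H₀ = −tan(+14.6°) tan(-22.627°) = 0.1086, H₀ = 1.4620 rad.
Bracket: H₀ sin φ sin δ + cos φ cos δ sin H₀ = 1.4620×0.25207×-0.38473 + 0.96771×0.92303×0.99409 = -0.141783 + 0.887946 = 0.746163.
Q̄ = (S₀/π) × [bracket] = (1361/π) × 0.746163 = 323.3 W/m².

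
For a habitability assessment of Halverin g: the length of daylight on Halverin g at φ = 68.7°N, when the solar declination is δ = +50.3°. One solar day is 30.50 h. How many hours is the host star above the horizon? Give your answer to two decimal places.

Sunrise equation: cos H₀ = −tan φ · tan δ = -3.0894 ≤ −1, so the host star never sets (polar day) and H₀ = π.
Daylight = 2H₀/(2π) × 30.50 h = (3.1416/π) × 30.50 = 30.50 h.

30.50 h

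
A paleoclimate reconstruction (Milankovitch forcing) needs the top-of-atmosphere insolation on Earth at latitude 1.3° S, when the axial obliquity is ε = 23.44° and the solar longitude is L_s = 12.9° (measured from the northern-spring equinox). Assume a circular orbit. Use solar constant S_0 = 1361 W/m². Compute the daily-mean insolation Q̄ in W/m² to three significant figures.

Solar declination: sin δ = sin ε · sin L_s = sin 23.44° × sin 12.9° = 0.08881, so δ = +5.095°.
cos h₀ = −tan(-1.3°) tan(+5.095°) = 0.0020, h₀ = 1.5688 rad.
Bracket: h₀ sin ϕ sin δ + cos ϕ cos δ sin h₀ = 1.5688×-0.02269×0.08881 + 0.99974×0.99605×1.00000 = -0.003161 + 0.995791 = 0.992630.
Q̄ = (S_0/π) × [bracket] = (1361/π) × 0.992630 = 430.0 W/m².

Q̄ ≈ 430 W/m²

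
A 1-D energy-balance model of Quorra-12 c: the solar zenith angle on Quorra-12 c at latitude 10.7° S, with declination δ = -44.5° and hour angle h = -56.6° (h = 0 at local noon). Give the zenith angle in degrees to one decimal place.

cos θ_z = sin φ sin δ + cos φ cos δ cos h = 0.130135 + 0.385804 = 0.515939.
θ_z = arccos(0.515939) = 58.9°.

θ_z = 58.9°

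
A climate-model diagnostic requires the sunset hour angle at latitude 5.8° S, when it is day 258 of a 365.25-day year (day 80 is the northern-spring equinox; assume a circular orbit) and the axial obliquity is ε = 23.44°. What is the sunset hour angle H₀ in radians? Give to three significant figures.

H₀ = 1.57 rad

Solar longitude: λ_s = 360° × (258 − 80)/365.25 = 175.441°.
sin δ = sin 23.44° × sin 175.441° = 0.03162, so δ = +1.812°.
cos H₀ = −tan φ · tan δ = −tan(-5.8°) × tan(+1.812°) = 0.0032, so H₀ = 1.5676 rad = 89.82°.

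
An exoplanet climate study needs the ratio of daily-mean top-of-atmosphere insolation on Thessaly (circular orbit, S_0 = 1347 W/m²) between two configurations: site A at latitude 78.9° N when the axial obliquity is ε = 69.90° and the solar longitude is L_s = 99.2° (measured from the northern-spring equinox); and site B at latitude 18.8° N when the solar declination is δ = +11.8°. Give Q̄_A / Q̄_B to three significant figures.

Q̄_A / Q̄_B ≈ 2.77

— Configuration A (ϕ=+78.9°):
Solar declination: sin δ = sin ε · sin L_s = sin 69.90° × sin 99.2° = 0.92701, so δ = +67.974°.
cos h₀ = −tan(+78.9°) tan(+67.974°) = -12.5992 ≤ −1 ⇒ polar day, h₀ = π.
Bracket: h₀ sin ϕ sin δ + cos ϕ cos δ sin h₀ = 3.1416×0.98129×0.92701 + 0.19252×0.37503×0.00000 = 2.857806 + 0.000000 = 2.857806.
Q̄ = (S_0/π) × [bracket] = (1347/π) × 2.857806 = 1225.3 W/m².
— Configuration B (ϕ=+18.8°):
cos h₀ = −tan(+18.8°) tan(+11.800°) = -0.0711, h₀ = 1.6420 rad.
Bracket: h₀ sin ϕ sin δ + cos ϕ cos δ sin h₀ = 1.6420×0.32227×0.20450 + 0.94665×0.97887×0.99747 = 0.108215 + 0.924303 = 1.032518.
Q̄ = (S_0/π) × [bracket] = (1347/π) × 1.032518 = 442.71 W/m².
Ratio Q̄_A / Q̄_B = 1225.3 / 442.71 = 2.768.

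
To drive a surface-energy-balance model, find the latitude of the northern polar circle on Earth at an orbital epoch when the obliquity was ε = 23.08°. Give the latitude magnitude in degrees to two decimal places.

66.92°

The polar circle is the lowest latitude that experiences at least one full rotation of continuous daylight at the northern-summer solstice; it lies at |φ| = 90° − ε = 90° − 23.08° = 66.92°.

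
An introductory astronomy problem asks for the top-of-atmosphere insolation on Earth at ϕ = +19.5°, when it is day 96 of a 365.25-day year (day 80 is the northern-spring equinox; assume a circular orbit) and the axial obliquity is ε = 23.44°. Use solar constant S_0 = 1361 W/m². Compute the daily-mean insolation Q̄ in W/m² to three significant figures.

Q̄ ≈ 431 W/m²

Solar longitude: L_s = 360° × (96 − 80)/365.25 = 15.770°.
sin δ = sin 23.44° × sin 15.770° = 0.10811, so δ = +6.206°.
cos h₀ = −tan(+19.5°) tan(+6.206°) = -0.0385, h₀ = 1.6093 rad.
Bracket: h₀ sin ϕ sin δ + cos ϕ cos δ sin h₀ = 1.6093×0.33381×0.10811 + 0.94264×0.99414×0.99926 = 0.058077 + 0.936423 = 0.994500.
Q̄ = (S_0/π) × [bracket] = (1361/π) × 0.994500 = 430.8 W/m².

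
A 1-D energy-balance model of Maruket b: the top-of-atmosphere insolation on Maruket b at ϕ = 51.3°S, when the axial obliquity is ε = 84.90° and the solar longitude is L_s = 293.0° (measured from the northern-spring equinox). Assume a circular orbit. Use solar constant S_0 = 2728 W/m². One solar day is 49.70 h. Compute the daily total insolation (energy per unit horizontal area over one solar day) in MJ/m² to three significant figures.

349 MJ/m²

Solar declination: sin δ = sin ε · sin L_s = sin 84.90° × sin 293.0° = -0.91686, so δ = -66.471°.
cos h₀ = −tan(-51.3°) tan(-66.471°) = -2.8668 ≤ −1 ⇒ polar day, h₀ = π.
Bracket: h₀ sin ϕ sin δ + cos ϕ cos δ sin h₀ = 3.1416×-0.78043×-0.91686 + 0.62524×0.39921×0.00000 = 2.247956 + 0.000000 = 2.247956.
Q̄ = (S_0/π) × [bracket] = (2728/π) × 2.247956 = 1952.0 W/m².
Daily total = Q̄ × 49.70 h × 3600 s/h = 1952.0 × 49.70 × 3600 / 10⁶ = 349.3 MJ/m².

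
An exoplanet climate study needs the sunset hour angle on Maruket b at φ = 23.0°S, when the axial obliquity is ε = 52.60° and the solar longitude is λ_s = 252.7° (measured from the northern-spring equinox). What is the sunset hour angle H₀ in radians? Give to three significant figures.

Solar declination: sin δ = sin ε · sin λ_s = sin 52.60° × sin 252.7° = -0.75848, so δ = -49.330°.
cos H₀ = −tan φ · tan δ = −tan(-23.0°) × tan(-49.330°) = -0.4940, so H₀ = 2.0875 rad = 119.61°.

H₀ = 2.09 rad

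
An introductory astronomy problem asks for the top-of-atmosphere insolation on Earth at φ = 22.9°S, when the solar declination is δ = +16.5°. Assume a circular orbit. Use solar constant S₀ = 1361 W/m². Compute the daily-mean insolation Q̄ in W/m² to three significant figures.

Q̄ ≈ 310 W/m²

cos H₀ = −tan(-22.9°) tan(+16.500°) = 0.1251, H₀ = 1.4453 rad.
Bracket: H₀ sin φ sin δ + cos φ cos δ sin H₀ = 1.4453×-0.38912×0.28402 + 0.92119×0.95882×0.99214 = -0.159731 + 0.876313 = 0.716582.
Q̄ = (S₀/π) × [bracket] = (1361/π) × 0.716582 = 310.4 W/m².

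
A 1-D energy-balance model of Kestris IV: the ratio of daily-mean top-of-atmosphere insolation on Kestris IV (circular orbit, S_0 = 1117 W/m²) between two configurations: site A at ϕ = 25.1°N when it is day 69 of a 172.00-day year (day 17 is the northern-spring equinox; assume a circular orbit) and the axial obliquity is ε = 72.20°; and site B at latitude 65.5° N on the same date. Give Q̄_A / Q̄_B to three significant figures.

Q̄_A / Q̄_B ≈ 0.467

— Configuration A (ϕ=+25.1°):
Solar longitude: L_s = 360° × (69 − 17)/172.00 = 108.837°.
sin δ = sin 72.20° × sin 108.837° = 0.90113, so δ = +64.307°.
cos h₀ = −tan(+25.1°) tan(+64.307°) = -0.9737, h₀ = 2.9116 rad.
Bracket: h₀ sin ϕ sin δ + cos ϕ cos δ sin h₀ = 2.9116×0.42420×0.90113 + 0.90557×0.43354×0.22802 = 1.112986 + 0.089521 = 1.202507.
Q̄ = (S_0/π) × [bracket] = (1117/π) × 1.202507 = 427.55 W/m².
— Configuration B (ϕ=+65.5°):
cos h₀ = −tan(+65.5°) tan(+64.307°) = -4.5609 ≤ −1 ⇒ polar day, h₀ = π.
Bracket: h₀ sin ϕ sin δ + cos ϕ cos δ sin h₀ = 3.1416×0.90996×0.90113 + 0.41469×0.43354×0.00000 = 2.576088 + 0.000000 = 2.576088.
Q̄ = (S_0/π) × [bracket] = (1117/π) × 2.576088 = 915.93 W/m².
Ratio Q̄_A / Q̄_B = 427.55 / 915.93 = 0.4668.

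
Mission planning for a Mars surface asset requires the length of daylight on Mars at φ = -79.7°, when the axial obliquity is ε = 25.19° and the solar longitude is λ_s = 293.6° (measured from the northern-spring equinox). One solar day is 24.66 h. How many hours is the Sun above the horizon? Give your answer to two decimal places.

24.66 h

Solar declination: sin δ = sin ε · sin λ_s = sin 25.19° × sin 293.6° = -0.39002, so δ = -22.956°.
Sunrise equation: cos H₀ = −tan φ · tan δ = -2.3307 ≤ −1, so the Sun never sets (polar day) and H₀ = π.
Daylight = 2H₀/(2π) × 24.66 h = (3.1416/π) × 24.66 = 24.66 h.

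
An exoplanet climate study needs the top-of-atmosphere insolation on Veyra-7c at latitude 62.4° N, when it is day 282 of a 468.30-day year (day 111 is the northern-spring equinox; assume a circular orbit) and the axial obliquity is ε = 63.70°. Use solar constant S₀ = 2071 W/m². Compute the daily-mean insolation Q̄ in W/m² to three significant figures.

Q̄ ≈ 1.23e+03 W/m²

Solar longitude: λ_s = 360° × (282 − 111)/468.30 = 131.454°.
sin δ = sin 63.70° × sin 131.454° = 0.67190, so δ = +42.214°.
cos H₀ = −tan(+62.4°) tan(+42.214°) = -1.7353 ≤ −1 ⇒ polar day, H₀ = π.
Bracket: H₀ sin φ sin δ + cos φ cos δ sin H₀ = 3.1416×0.88620×0.67190 + 0.46330×0.74064×0.00000 = 1.870627 + 0.000000 = 1.870627.
Q̄ = (S₀/π) × [bracket] = (2071/π) × 1.870627 = 1233 W/m².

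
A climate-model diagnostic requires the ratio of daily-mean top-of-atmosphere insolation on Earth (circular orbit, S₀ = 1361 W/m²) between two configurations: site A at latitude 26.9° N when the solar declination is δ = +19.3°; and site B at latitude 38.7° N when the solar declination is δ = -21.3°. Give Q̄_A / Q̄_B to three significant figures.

— Configuration A (φ=+26.9°):
cos H₀ = −tan(+26.9°) tan(+19.300°) = -0.1777, H₀ = 1.7494 rad.
Bracket: H₀ sin φ sin δ + cos φ cos δ sin H₀ = 1.7494×0.45243×0.33051 + 0.89180×0.94380×0.98409 = 0.261592 + 0.828290 = 1.089882.
Q̄ = (S₀/π) × [bracket] = (1361/π) × 1.089882 = 472.16 W/m².
— Configuration B (φ=+38.7°):
cos H₀ = −tan(+38.7°) tan(-21.300°) = 0.3124, H₀ = 1.2531 rad.
Bracket: H₀ sin φ sin δ + cos φ cos δ sin H₀ = 1.2531×0.62524×-0.36325 + 0.78043×0.93169×0.94997 = -0.284602 + 0.690741 = 0.406139.
Q̄ = (S₀/π) × [bracket] = (1361/π) × 0.406139 = 175.95 W/m².
Ratio Q̄_A / Q̄_B = 472.16 / 175.95 = 2.683.

Q̄_A / Q̄_B ≈ 2.68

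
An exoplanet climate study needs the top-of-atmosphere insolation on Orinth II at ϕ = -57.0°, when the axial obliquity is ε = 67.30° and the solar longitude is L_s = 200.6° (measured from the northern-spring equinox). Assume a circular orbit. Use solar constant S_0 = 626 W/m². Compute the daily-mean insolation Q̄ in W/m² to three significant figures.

Q̄ ≈ 203 W/m²

Solar declination: sin δ = sin ε · sin L_s = sin 67.30° × sin 200.6° = -0.32459, so δ = -18.941°.
cos h₀ = −tan(-57.0°) tan(-18.941°) = -0.5284, h₀ = 2.1275 rad.
Bracket: h₀ sin ϕ sin δ + cos ϕ cos δ sin h₀ = 2.1275×-0.83867×-0.32459 + 0.54464×0.94586×0.84898 = 0.579156 + 0.437355 = 1.016511.
Q̄ = (S_0/π) × [bracket] = (626/π) × 1.016511 = 202.6 W/m².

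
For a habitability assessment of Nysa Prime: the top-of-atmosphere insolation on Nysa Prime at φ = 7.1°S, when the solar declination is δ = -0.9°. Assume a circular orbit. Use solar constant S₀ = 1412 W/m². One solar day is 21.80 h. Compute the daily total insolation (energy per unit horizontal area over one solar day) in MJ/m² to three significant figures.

35.1 MJ/m²

cos H₀ = −tan(-7.1°) tan(-0.900°) = -0.0020, H₀ = 1.5728 rad.
Bracket: H₀ sin φ sin δ + cos φ cos δ sin H₀ = 1.5728×-0.12360×-0.01571 + 0.99233×0.99988×1.00000 = 0.003054 + 0.992211 = 0.995265.
Q̄ = (S₀/π) × [bracket] = (1412/π) × 0.995265 = 447.33 W/m².
Daily total = Q̄ × 21.80 h × 3600 s/h = 447.33 × 21.80 × 3600 / 10⁶ = 35.11 MJ/m².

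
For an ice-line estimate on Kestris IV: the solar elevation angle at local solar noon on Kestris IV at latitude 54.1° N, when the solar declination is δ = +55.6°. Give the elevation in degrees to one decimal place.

At local noon the hour angle is zero, so the zenith angle equals |φ − δ| = |+54.1° − (+55.600°)| = 1.500°.
Elevation = 90° − 1.500° = 88.5°.

88.5°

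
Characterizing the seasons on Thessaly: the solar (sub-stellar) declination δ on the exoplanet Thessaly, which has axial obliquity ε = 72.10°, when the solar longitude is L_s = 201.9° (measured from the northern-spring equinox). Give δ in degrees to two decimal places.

δ = -20.79°

sin δ = sin ε · sin L_s = sin 72.10° × sin 201.9° = -0.354933.
δ = arcsin(-0.354933) = -20.79°.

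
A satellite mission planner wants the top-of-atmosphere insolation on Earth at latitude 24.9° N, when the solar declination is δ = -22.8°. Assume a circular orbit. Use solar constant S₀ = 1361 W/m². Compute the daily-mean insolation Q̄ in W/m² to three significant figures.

cos H₀ = −tan(+24.9°) tan(-22.800°) = 0.1951, H₀ = 1.3744 rad.
Bracket: H₀ sin φ sin δ + cos φ cos δ sin H₀ = 1.3744×0.42104×-0.38752 + 0.90704×0.92186×0.98078 = -0.224249 + 0.820093 = 0.595844.
Q̄ = (S₀/π) × [bracket] = (1361/π) × 0.595844 = 258.1 W/m².

Q̄ ≈ 258 W/m²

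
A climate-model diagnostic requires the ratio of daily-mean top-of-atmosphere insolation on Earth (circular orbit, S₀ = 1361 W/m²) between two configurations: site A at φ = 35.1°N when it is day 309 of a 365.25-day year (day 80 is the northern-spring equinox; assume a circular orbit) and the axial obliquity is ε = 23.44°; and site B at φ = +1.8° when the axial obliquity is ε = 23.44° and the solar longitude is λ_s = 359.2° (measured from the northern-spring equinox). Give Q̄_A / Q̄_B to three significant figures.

— Configuration A (φ=+35.1°):
Solar longitude: λ_s = 360° × (309 − 80)/365.25 = 225.708°.
sin δ = sin 23.44° × sin 225.708° = -0.28474, so δ = -16.543°.
cos H₀ = −tan(+35.1°) tan(-16.543°) = 0.2088, H₀ = 1.3605 rad.
Bracket: H₀ sin φ sin δ + cos φ cos δ sin H₀ = 1.3605×0.57501×-0.28474 + 0.81815×0.95861×0.97797 = -0.222752 + 0.767009 = 0.544257.
Q̄ = (S₀/π) × [bracket] = (1361/π) × 0.544257 = 235.78 W/m².
— Configuration B (φ=+1.8°):
Solar declination: sin δ = sin ε · sin λ_s = sin 23.44° × sin 359.2° = -0.00555, so δ = -0.318°.
cos H₀ = −tan(+1.8°) tan(-0.318°) = 0.0002, H₀ = 1.5706 rad.
Bracket: H₀ sin φ sin δ + cos φ cos δ sin H₀ = 1.5706×0.03141×-0.00555 + 0.99951×0.99998×1.00000 = -0.000274 + 0.999490 = 0.999216.
Q̄ = (S₀/π) × [bracket] = (1361/π) × 0.999216 = 432.88 W/m².
Ratio Q̄_A / Q̄_B = 235.78 / 432.88 = 0.5447.

Q̄_A / Q̄_B ≈ 0.545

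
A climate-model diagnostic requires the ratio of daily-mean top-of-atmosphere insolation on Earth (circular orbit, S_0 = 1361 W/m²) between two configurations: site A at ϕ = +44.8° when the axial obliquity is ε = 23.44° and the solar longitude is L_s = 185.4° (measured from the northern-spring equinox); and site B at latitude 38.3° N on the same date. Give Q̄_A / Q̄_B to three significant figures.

Q̄_A / Q̄_B ≈ 0.893

— Configuration A (ϕ=+44.8°):
Solar declination: sin δ = sin ε · sin L_s = sin 23.44° × sin 185.4° = -0.03744, so δ = -2.145°.
cos h₀ = −tan(+44.8°) tan(-2.145°) = 0.0372, h₀ = 1.5336 rad.
Bracket: h₀ sin ϕ sin δ + cos ϕ cos δ sin h₀ = 1.5336×0.70463×-0.03744 + 0.70957×0.99930×0.99931 = -0.040458 + 0.708584 = 0.668126.
Q̄ = (S_0/π) × [bracket] = (1361/π) × 0.668126 = 289.45 W/m².
— Configuration B (ϕ=+38.3°):
cos h₀ = −tan(+38.3°) tan(-2.145°) = 0.0296, h₀ = 1.5412 rad.
Bracket: h₀ sin ϕ sin δ + cos ϕ cos δ sin h₀ = 1.5412×0.61978×-0.03744 + 0.78478×0.99930×0.99956 = -0.035763 + 0.783886 = 0.748123.
Q̄ = (S_0/π) × [bracket] = (1361/π) × 0.748123 = 324.10 W/m².
Ratio Q̄_A / Q̄_B = 289.45 / 324.10 = 0.8931.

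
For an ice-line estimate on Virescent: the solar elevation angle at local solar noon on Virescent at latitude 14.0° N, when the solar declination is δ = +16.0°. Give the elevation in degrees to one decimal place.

At local noon the hour angle is zero, so the zenith angle equals |φ − δ| = |+14.0° − (+16.000°)| = 2.000°.
Elevation = 90° − 2.000° = 88.0°.

88.0°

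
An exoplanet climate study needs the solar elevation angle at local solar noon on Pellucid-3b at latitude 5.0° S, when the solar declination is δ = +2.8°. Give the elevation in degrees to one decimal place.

At local noon the hour angle is zero, so the zenith angle equals |ϕ − δ| = |-5.0° − (+2.800°)| = 7.800°.
Elevation = 90° − 7.800° = 82.2°.

82.2°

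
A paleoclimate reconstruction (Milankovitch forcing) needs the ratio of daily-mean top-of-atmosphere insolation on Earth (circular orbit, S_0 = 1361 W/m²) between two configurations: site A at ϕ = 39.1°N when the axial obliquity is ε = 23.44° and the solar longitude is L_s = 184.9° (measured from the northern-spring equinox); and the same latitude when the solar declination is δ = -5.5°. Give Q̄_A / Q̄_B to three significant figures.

Q̄_A / Q̄_B ≈ 1.09

— Configuration A (ϕ=+39.1°):
Solar declination: sin δ = sin ε · sin L_s = sin 23.44° × sin 184.9° = -0.03398, so δ = -1.947°.
cos h₀ = −tan(+39.1°) tan(-1.947°) = 0.0276, h₀ = 1.5432 rad.
Bracket: h₀ sin ϕ sin δ + cos ϕ cos δ sin h₀ = 1.5432×0.63068×-0.03398 + 0.77605×0.99942×0.99962 = -0.033072 + 0.775305 = 0.742233.
Q̄ = (S_0/π) × [bracket] = (1361/π) × 0.742233 = 321.55 W/m².
— Configuration B (ϕ=+39.1°):
cos h₀ = −tan(+39.1°) tan(-5.500°) = 0.0783, h₀ = 1.4925 rad.
Bracket: h₀ sin ϕ sin δ + cos ϕ cos δ sin h₀ = 1.4925×0.63068×-0.09585 + 0.77605×0.99540×0.99693 = -0.090223 + 0.770109 = 0.679886.
Q̄ = (S_0/π) × [bracket] = (1361/π) × 0.679886 = 294.54 W/m².
Ratio Q̄_A / Q̄_B = 321.55 / 294.54 = 1.092.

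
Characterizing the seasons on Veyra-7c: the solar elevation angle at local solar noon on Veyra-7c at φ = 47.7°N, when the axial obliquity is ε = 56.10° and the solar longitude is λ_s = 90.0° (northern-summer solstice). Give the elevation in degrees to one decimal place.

Solar declination: sin δ = sin ε · sin λ_s = sin 56.10° × sin 90.0° = 0.83001, so δ = +56.100°.
At local noon the hour angle is zero, so the zenith angle equals |φ − δ| = |+47.7° − (+56.100°)| = 8.400°.
Elevation = 90° − 8.400° = 81.6°.

81.6°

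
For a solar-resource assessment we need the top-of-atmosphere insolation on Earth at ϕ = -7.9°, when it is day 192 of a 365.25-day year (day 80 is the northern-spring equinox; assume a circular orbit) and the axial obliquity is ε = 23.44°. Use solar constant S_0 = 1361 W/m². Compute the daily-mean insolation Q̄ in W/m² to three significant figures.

Q̄ ≈ 364 W/m²

Solar longitude: L_s = 360° × (192 − 80)/365.25 = 110.390°.
sin δ = sin 23.44° × sin 110.390° = 0.37286, so δ = +21.892°.
cos h₀ = −tan(-7.9°) tan(+21.892°) = 0.0558, h₀ = 1.5150 rad.
Bracket: h₀ sin ϕ sin δ + cos ϕ cos δ sin h₀ = 1.5150×-0.13744×0.37286 + 0.99051×0.92789×0.99844 = -0.077638 + 0.917651 = 0.840013.
Q̄ = (S_0/π) × [bracket] = (1361/π) × 0.840013 = 363.9 W/m².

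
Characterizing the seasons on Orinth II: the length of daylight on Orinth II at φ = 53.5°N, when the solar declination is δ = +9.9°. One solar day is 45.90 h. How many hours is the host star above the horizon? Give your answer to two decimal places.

26.43 h

cos H₀ = −tan φ · tan δ = −tan(+53.5°) × tan(+9.900°) = -0.2359, so H₀ = 1.8089 rad = 103.64°.
Daylight = 2H₀/(2π) × 45.90 h = (1.8089/π) × 45.90 = 26.43 h.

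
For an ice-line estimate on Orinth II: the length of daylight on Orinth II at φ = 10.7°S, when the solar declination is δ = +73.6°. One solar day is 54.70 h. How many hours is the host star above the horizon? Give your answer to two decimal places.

cos H₀ = −tan φ · tan δ = −tan(-10.7°) × tan(+73.600°) = 0.6420, so H₀ = 0.8737 rad = 50.06°.
Daylight = 2H₀/(2π) × 54.70 h = (0.8737/π) × 54.70 = 15.21 h.

15.21 h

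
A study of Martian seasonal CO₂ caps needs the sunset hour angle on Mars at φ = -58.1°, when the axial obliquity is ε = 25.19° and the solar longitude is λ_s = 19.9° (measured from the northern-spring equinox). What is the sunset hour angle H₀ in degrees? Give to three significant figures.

H₀ = 76.4°

Solar declination: sin δ = sin ε · sin λ_s = sin 25.19° × sin 19.9° = 0.14487, so δ = +8.330°.
cos H₀ = −tan φ · tan δ = −tan(-58.1°) × tan(+8.330°) = 0.2352, so H₀ = 1.3333 rad = 76.39°.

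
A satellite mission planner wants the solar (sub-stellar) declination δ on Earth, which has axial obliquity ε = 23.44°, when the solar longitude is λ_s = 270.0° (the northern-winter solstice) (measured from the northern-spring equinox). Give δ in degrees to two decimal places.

δ = -23.44°

sin δ = sin ε · sin λ_s = sin 23.44° × sin 270.0° = -0.397789.
δ = arcsin(-0.397789) = -23.44°.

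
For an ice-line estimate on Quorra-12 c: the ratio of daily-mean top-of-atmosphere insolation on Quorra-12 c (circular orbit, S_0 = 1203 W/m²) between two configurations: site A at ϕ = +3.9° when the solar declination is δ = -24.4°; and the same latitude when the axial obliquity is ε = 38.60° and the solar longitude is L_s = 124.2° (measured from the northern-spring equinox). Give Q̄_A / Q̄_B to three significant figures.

Q̄_A / Q̄_B ≈ 0.950

— Configuration A (ϕ=+3.9°):
cos h₀ = −tan(+3.9°) tan(-24.400°) = 0.0309, h₀ = 1.5399 rad.
Bracket: h₀ sin ϕ sin δ + cos ϕ cos δ sin h₀ = 1.5399×0.06802×-0.41310 + 0.99768×0.91068×0.99952 = -0.043270 + 0.908131 = 0.864861.
Q̄ = (S_0/π) × [bracket] = (1203/π) × 0.864861 = 331.18 W/m².
— Configuration B (ϕ=+3.9°):
Solar declination: sin δ = sin ε · sin L_s = sin 38.60° × sin 124.2° = 0.51600, so δ = +31.064°.
cos h₀ = −tan(+3.9°) tan(+31.064°) = -0.0411, h₀ = 1.6119 rad.
Bracket: h₀ sin ϕ sin δ + cos ϕ cos δ sin h₀ = 1.6119×0.06802×0.51600 + 0.99768×0.85659×0.99916 = 0.056575 + 0.853885 = 0.910460.
Q̄ = (S_0/π) × [bracket] = (1203/π) × 0.910460 = 348.64 W/m².
Ratio Q̄_A / Q̄_B = 331.18 / 348.64 = 0.9499.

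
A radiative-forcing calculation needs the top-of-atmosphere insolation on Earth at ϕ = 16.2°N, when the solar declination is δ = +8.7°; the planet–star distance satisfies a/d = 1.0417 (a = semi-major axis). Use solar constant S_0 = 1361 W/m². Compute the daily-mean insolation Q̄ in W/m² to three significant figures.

cos h₀ = −tan(+16.2°) tan(+8.700°) = -0.0445, h₀ = 1.6153 rad.
Bracket: h₀ sin ϕ sin δ + cos ϕ cos δ sin h₀ = 1.6153×0.27899×0.15126 + 0.96029×0.98849×0.99901 = 0.068166 + 0.948297 = 1.016463.
Inverse-square distance factor (a/d)² = 1.0417² = 1.085139.
Q̄ = (S_0/π) × 1.085139 × [bracket] = (1361/π) × 1.085139 × 1.016463 = 477.8 W/m².

Q̄ ≈ 478 W/m²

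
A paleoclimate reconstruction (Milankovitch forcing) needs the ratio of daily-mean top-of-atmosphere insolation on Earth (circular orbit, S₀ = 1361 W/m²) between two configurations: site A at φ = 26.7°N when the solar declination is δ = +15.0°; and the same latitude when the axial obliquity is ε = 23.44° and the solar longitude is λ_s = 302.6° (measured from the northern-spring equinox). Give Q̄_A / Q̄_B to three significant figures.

— Configuration A (φ=+26.7°):
cos H₀ = −tan(+26.7°) tan(+15.000°) = -0.1348, H₀ = 1.7060 rad.
Bracket: H₀ sin φ sin δ + cos φ cos δ sin H₀ = 1.7060×0.44932×0.25882 + 0.89337×0.96593×0.99088 = 0.198396 + 0.855063 = 1.053459.
Q̄ = (S₀/π) × [bracket] = (1361/π) × 1.053459 = 456.38 W/m².
— Configuration B (φ=+26.7°):
Solar declination: sin δ = sin ε · sin λ_s = sin 23.44° × sin 302.6° = -0.33512, so δ = -19.580°.
cos H₀ = −tan(+26.7°) tan(-19.580°) = 0.1789, H₀ = 1.3909 rad.
Bracket: H₀ sin φ sin δ + cos φ cos δ sin H₀ = 1.3909×0.44932×-0.33512 + 0.89337×0.94218×0.98387 = -0.209436 + 0.828138 = 0.618702.
Q̄ = (S₀/π) × [bracket] = (1361/π) × 0.618702 = 268.03 W/m².
Ratio Q̄_A / Q̄_B = 456.38 / 268.03 = 1.703.

Q̄_A / Q̄_B ≈ 1.70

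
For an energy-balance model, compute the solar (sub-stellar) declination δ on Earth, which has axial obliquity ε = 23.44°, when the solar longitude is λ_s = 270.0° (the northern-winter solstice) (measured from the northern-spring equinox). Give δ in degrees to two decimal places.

sin δ = sin ε · sin λ_s = sin 23.44° × sin 270.0° = -0.397789.
δ = arcsin(-0.397789) = -23.44°.

δ = -23.44°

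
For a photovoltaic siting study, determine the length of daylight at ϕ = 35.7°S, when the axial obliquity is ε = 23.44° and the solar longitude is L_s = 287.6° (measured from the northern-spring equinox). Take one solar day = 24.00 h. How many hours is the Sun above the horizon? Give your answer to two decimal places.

14.28 h

Solar declination: sin δ = sin ε · sin L_s = sin 23.44° × sin 287.6° = -0.37917, so δ = -22.282°.
cos h₀ = −tan ϕ · tan δ = −tan(-35.7°) × tan(-22.282°) = -0.2944, so h₀ = 1.8697 rad = 107.12°.
Daylight = 2h₀/(2π) × 24.00 h = (1.8697/π) × 24.00 = 14.28 h.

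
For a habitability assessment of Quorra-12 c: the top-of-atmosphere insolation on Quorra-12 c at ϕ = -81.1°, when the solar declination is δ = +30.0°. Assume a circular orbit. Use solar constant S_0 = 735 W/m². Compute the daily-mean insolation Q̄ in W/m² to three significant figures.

cos h₀ = −tan(-81.1°) tan(+30.000°) = 3.6869 ≥ 1 ⇒ polar night, h₀ = 0 and Q̄ = 0.

Q̄ ≈ 0.00 W/m²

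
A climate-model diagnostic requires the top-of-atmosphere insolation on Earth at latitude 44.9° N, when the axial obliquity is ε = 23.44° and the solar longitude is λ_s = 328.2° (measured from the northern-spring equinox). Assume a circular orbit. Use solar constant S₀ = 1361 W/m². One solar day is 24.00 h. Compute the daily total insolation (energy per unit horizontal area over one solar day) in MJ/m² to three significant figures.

17.8 MJ/m²

Solar declination: sin δ = sin ε · sin λ_s = sin 23.44° × sin 328.2° = -0.20962, so δ = -12.100°.
cos H₀ = −tan(+44.9°) tan(-12.100°) = 0.2136, H₀ = 1.3555 rad.
Bracket: H₀ sin φ sin δ + cos φ cos δ sin H₀ = 1.3555×0.70587×-0.20962 + 0.70834×0.97778×0.97691 = -0.200566 + 0.676609 = 0.476043.
Q̄ = (S₀/π) × [bracket] = (1361/π) × 0.476043 = 206.23 W/m².
Daily total = Q̄ × 24.00 h × 3600 s/h = 206.23 × 24.00 × 3600 / 10⁶ = 17.82 MJ/m².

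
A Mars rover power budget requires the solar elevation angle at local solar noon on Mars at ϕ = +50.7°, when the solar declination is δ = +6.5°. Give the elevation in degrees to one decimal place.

45.8°

At local noon the hour angle is zero, so the zenith angle equals |ϕ − δ| = |+50.7° − (+6.500°)| = 44.200°.
Elevation = 90° − 44.200° = 45.8°.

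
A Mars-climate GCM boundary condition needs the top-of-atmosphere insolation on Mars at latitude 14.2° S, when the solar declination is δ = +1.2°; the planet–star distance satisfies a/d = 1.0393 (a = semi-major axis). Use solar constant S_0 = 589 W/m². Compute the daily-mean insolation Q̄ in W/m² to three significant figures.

cos h₀ = −tan(-14.2°) tan(+1.200°) = 0.0053, h₀ = 1.5655 rad.
Bracket: h₀ sin ϕ sin δ + cos ϕ cos δ sin h₀ = 1.5655×-0.24531×0.02094 + 0.96945×0.99978×0.99999 = -0.008042 + 0.969227 = 0.961185.
Inverse-square distance factor (a/d)² = 1.0393² = 1.080144.
Q̄ = (S_0/π) × 1.080144 × [bracket] = (589/π) × 1.080144 × 0.961185 = 194.6 W/m².

Q̄ ≈ 195 W/m²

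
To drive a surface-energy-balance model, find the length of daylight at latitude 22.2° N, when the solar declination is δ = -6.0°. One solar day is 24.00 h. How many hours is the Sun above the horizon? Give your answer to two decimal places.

11.67 h

cos H₀ = −tan φ · tan δ = −tan(+22.2°) × tan(-6.000°) = 0.0429, so H₀ = 1.5279 rad = 87.54°.
Daylight = 2H₀/(2π) × 24.00 h = (1.5279/π) × 24.00 = 11.67 h.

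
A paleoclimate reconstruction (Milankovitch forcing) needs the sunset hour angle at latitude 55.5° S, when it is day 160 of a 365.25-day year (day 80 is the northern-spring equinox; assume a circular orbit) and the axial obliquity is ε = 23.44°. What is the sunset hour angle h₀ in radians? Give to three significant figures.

h₀ = 0.906 rad

Solar longitude: L_s = 360° × (160 − 80)/365.25 = 78.850°.
sin δ = sin 23.44° × sin 78.850° = 0.39028, so δ = +22.972°.
cos h₀ = −tan ϕ · tan δ = −tan(-55.5°) × tan(+22.972°) = 0.6168, so h₀ = 0.9062 rad = 51.92°.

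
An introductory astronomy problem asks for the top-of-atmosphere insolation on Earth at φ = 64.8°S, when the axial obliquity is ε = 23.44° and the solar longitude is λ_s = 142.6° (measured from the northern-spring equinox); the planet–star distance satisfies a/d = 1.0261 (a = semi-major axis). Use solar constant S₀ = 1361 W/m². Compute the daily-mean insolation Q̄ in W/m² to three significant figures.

Solar declination: sin δ = sin ε · sin λ_s = sin 23.44° × sin 142.6° = 0.24161, so δ = +13.981°.
cos H₀ = −tan(-64.8°) tan(+13.981°) = 0.5291, H₀ = 1.0132 rad.
Bracket: H₀ sin φ sin δ + cos φ cos δ sin H₀ = 1.0132×-0.90483×0.24161 + 0.42578×0.97037×0.84855 = -0.221502 + 0.350590 = 0.129088.
Inverse-square distance factor (a/d)² = 1.0261² = 1.052881.
Q̄ = (S₀/π) × 1.052881 × [bracket] = (1361/π) × 1.052881 × 0.129088 = 58.88 W/m².

Q̄ ≈ 58.9 W/m²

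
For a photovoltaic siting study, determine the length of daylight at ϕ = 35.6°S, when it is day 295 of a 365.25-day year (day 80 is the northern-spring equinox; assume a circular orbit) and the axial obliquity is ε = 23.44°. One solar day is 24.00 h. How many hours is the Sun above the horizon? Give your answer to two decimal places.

Solar longitude: L_s = 360° × (295 − 80)/365.25 = 211.910°.
sin δ = sin 23.44° × sin 211.910° = -0.21026, so δ = -12.138°.
cos h₀ = −tan ϕ · tan δ = −tan(-35.6°) × tan(-12.138°) = -0.1540, so h₀ = 1.7254 rad = 98.86°.
Daylight = 2h₀/(2π) × 24.00 h = (1.7254/π) × 24.00 = 13.18 h.

13.18 h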